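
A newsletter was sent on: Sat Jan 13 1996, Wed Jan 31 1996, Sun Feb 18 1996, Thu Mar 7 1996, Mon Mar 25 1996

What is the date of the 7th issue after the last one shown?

Every event comes 18 days after the last (18, 18, 18, 18).
Mon Mar 25 1996 + 18 days = Fri Apr 12 1996.
Fri Apr 12 1996 + 18 days = Tue Apr 30 1996.
Tue Apr 30 1996 + 18 days = Sat May 18 1996.
Sat May 18 1996 + 18 days = Wed Jun 5 1996.
Wed Jun 5 1996 + 18 days = Sun Jun 23 1996.
Sun Jun 23 1996 + 18 days = Thu Jul 11 1996.
Thu Jul 11 1996 + 18 days = Mon Jul 29 1996.

Mon Jul 29 1996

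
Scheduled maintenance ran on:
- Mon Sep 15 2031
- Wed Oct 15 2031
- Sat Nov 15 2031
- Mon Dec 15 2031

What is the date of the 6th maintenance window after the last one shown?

Tue Jun 15 2032

Each date is the 15th; the gaps (30, 31, 30) track the month lengths.
The rule is the 15th of each month.
Next: January 2032 → Thu Jan 15 2032.
February 2032: Sun Feb 15 2032.
Next: March 2032 → Mon Mar 15 2032.
April 2032: Thu Apr 15 2032.
May 2032: Sat May 15 2032.
June 2032: Tue Jun 15 2032.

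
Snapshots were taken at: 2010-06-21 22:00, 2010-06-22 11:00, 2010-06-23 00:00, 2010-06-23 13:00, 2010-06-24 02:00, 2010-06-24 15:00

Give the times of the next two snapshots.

Spacing: 13, 13, 13, 13, 13 h — constant 13 h.
2010-06-24 15:00 + 13 h = 2010-06-25 04:00.
2010-06-25 04:00 + 13 h = 2010-06-25 17:00.

2010-06-25 04:00, 2010-06-25 17:00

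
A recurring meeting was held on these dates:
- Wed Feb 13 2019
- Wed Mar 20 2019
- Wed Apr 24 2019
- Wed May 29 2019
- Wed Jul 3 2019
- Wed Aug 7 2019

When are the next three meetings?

Wed Sep 11 2019, Wed Oct 16 2019, Wed Nov 20 2019

The spacing is 35, 35, 35, 35, 35 days — always 35 days.
Wed Aug 7 2019 + 35 days = Wed Sep 11 2019.
Wed Sep 11 2019 + 35 days = Wed Oct 16 2019.
Wed Oct 16 2019 + 35 days = Wed Nov 20 2019.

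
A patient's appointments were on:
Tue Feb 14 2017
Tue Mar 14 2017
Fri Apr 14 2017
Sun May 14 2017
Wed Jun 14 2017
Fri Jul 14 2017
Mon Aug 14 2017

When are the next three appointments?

Gaps: 28, 31, 30, 31, 30, 31 days — not constant. Every event is on the 14th of the month.
Pattern: the 14th of each month.
Next: September 2017 → Thu Sep 14 2017.
Next: October 2017 → Sat Oct 14 2017.
Next: November 2017 → Tue Nov 14 2017.

Thu Sep 14 2017, Sat Oct 14 2017, Tue Nov 14 2017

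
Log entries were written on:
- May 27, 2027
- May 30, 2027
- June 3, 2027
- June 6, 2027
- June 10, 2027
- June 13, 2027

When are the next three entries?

June 17, 2027; June 20, 2027; June 24, 2027

Every event lands on a Thursday or Sunday (gaps cycle 3, 4, 3, 4, 3).
So the schedule is: every Thursday and Sunday.
Next Thursday: June 17, 2027.
The following Sunday is June 20, 2027.
Next Thursday: June 24, 2027.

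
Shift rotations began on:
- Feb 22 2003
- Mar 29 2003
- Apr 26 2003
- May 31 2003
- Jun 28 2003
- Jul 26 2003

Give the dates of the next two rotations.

Aug 30 2003, Sep 27 2003

Every date is a Saturday; gaps 35, 28, 35, 28, 28 days.
Each is the last Saturday of its month (at least one falls on the 29th or later, ruling out '4th Saturday').
Last Saturday of August 2003: Aug 30 2003.
Last Saturday of September 2003: Sep 27 2003.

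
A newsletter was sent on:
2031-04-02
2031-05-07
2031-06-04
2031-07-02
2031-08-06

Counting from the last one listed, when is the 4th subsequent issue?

These are Wednesdays at 28- or 35-day spacing (35, 28, 28, 35).
The pattern: 1st Wednesday of the month.
September 2031 — 1st Wednesday is 2031-09-03.
1st Wednesday of October 2031: 2031-10-01.
1st Wednesday of November 2031: 2031-11-05.
1st Wednesday of December 2031: 2031-12-03.

2031-12-03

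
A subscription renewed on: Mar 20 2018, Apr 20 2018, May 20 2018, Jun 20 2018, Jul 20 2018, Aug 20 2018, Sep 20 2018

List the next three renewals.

Oct 20 2018, Nov 20 2018, Dec 20 2018

The day-of-month is always 20 (31, 30, 31, 30, 31, 31 days between events).
So this recurs on the 20th of each month.
October 2018: Oct 20 2018.
November 2018: Nov 20 2018.
December 2018: Dec 20 2018.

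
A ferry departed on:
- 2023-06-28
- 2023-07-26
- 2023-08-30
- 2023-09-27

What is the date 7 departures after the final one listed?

2024-04-24

All Wednesdays; the gaps (28, 35, 28) vary with month length.
This is the last Wednesday of each month.
Last Wednesday of October 2023: 2023-10-25.
Last Wednesday of November 2023: 2023-11-29.
December 2023 ends with Wednesday 2023-12-27.
January 2024 ends with Wednesday 2024-01-31.
Last Wednesday of February 2024: 2024-02-28.
March 2024 ends with Wednesday 2024-03-27.
Last Wednesday of April 2024: 2024-04-24.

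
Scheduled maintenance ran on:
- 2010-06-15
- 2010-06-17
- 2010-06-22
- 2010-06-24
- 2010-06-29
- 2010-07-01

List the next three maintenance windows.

The gap pattern 2, 5, 2, 5, 2 repeats every 2 events.
These are the Tuesdays and Thursdays of each week.
Next Tuesday: 2010-07-06.
Next Thursday: 2010-07-08.
The following Tuesday is 2010-07-13.

2010-07-06, 2010-07-08, 2010-07-13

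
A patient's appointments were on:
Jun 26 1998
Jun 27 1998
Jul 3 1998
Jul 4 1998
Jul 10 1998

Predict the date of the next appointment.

The gap pattern 1, 6, 1, 6 repeats every 2 events.
These are the Fridays and Saturdays of each week.
The following Saturday is Jul 11 1998.

Jul 11 1998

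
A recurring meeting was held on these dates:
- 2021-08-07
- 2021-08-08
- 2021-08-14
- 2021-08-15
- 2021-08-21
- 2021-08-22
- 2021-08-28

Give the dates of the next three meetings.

2021-08-29, 2021-09-04, 2021-09-05

The gap pattern 1, 6, 1, 6, 1, 6 repeats every 2 events.
These are the Saturdays and Sundays of each week.
Next Sunday: 2021-08-29.
The following Saturday is 2021-09-04.
The following Sunday is 2021-09-05.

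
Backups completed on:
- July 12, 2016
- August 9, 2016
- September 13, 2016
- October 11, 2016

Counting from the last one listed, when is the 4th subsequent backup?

Gaps: 28, 35, 28 days — a mix of 28 and 35. Every date is a Tuesday.
Each is the 2nd Tuesday of its month.
November 2016 — 2nd Tuesday is November 8, 2016.
December 2016 — 2nd Tuesday is December 13, 2016.
2nd Tuesday of January 2017: January 10, 2017.
February 2017 — 2nd Tuesday is February 14, 2017.

February 14, 2017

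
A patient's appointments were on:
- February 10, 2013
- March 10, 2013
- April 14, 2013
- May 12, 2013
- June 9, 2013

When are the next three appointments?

All dates are Sundays, 28, 35, 28, 28 days apart.
Specifically, the 2nd Sunday of each month.
July 2013 — 2nd Sunday is July 14, 2013.
2nd Sunday of August 2013: August 11, 2013.
September 2013 — 2nd Sunday is September 8, 2013.

July 14, 2013; August 11, 2013; September 8, 2013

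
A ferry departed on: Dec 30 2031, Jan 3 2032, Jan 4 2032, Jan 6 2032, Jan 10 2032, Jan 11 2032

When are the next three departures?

Gaps: 4, 1, 2, 4, 1 days — not constant, but cyclic with period 3.
The events fall on every Tuesday, Saturday and Sunday.
The following Tuesday is Jan 13 2032.
Next Saturday: Jan 17 2032.
Next Sunday: Jan 18 2032.

Jan 13 2032, Jan 17 2032, Jan 18 2032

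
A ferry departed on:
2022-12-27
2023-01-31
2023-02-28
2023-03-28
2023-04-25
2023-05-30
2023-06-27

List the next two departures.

2023-07-25, 2023-08-29

Every date is a Tuesday; gaps 35, 28, 28, 28, 35, 28 days.
Each is the last Tuesday of its month (at least one falls on the 29th or later, ruling out '4th Tuesday').
July 2023 ends with Tuesday 2023-07-25.
Last Tuesday of August 2023: 2023-08-29.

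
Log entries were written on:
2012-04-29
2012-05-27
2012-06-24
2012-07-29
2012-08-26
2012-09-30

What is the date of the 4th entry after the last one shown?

All Sundays; the gaps (28, 28, 35, 28, 35) vary with month length.
This is the last Sunday of each month.
October 2012 ends with Sunday 2012-10-28.
Last Sunday of November 2012: 2012-11-25.
December 2012 ends with Sunday 2012-12-30.
January 2013 ends with Sunday 2013-01-27.

2013-01-27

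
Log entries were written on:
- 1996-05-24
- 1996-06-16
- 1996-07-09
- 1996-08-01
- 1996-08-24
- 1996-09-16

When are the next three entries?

Gaps between consecutive events: 23, 23, 23, 23, 23 days — a constant 23-day interval.
1996-09-16 + 23 days = 1996-10-09.
1996-10-09 + 23 days = 1996-11-01.
1996-11-01 + 23 days = 1996-11-24.

1996-10-09, 1996-11-01, 1996-11-24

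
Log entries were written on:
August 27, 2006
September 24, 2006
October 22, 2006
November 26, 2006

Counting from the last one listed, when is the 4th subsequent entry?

March 25, 2007

These are Sundays at 28- or 35-day spacing (28, 28, 35).
The pattern: 4th Sunday of the month.
4th Sunday of December 2006: December 24, 2006.
January 2007 — 4th Sunday is January 28, 2007.
4th Sunday of February 2007: February 25, 2007.
March 2007 — 4th Sunday is March 25, 2007.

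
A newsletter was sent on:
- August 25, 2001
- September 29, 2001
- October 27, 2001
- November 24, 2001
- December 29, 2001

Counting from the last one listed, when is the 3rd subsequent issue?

March 30, 2002

All Saturdays; the gaps (35, 28, 28, 35) vary with month length.
This is the last Saturday of each month.
Last Saturday of January 2002: January 26, 2002.
February 2002 ends with Saturday February 23, 2002.
Last Saturday of March 2002: March 30, 2002.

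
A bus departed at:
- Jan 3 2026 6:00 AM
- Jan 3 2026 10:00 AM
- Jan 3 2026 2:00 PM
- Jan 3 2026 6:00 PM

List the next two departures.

Gaps: 4, 4, 4 hours — each event is 4 hours after the previous one.
Jan 3 2026 6:00 PM + 4 h = Jan 3 2026 10:00 PM.
Jan 3 2026 10:00 PM + 4 h = Jan 4 2026 2:00 AM.

Jan 3 2026 10:00 PM, Jan 4 2026 2:00 AM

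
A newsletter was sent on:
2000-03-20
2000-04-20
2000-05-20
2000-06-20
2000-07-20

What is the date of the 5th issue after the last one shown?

2000-12-20

The day-of-month is always 20 (31, 30, 31, 30 days between events).
So this recurs on the 20th of each month.
Next: August 2000 → 2000-08-20.
Next: September 2000 → 2000-09-20.
Next: October 2000 → 2000-10-20.
Next: November 2000 → 2000-11-20.
Next: December 2000 → 2000-12-20.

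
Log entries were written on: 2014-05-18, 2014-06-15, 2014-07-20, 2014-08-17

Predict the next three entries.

Gaps: 28, 35, 28 days — a mix of 28 and 35. Every date is a Sunday.
Each is the 3rd Sunday of its month.
September 2014 — 3rd Sunday is 2014-09-21.
3rd Sunday of October 2014: 2014-10-19.
3rd Sunday of November 2014: 2014-11-16.

2014-09-21, 2014-10-19, 2014-11-16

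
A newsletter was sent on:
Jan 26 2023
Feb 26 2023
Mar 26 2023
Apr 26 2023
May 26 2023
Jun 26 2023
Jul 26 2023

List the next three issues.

Aug 26 2023, Sep 26 2023, Oct 26 2023

Gaps: 31, 28, 31, 30, 31, 30 days — not constant. Every event is on the 26th of the month.
Pattern: the 26th of each month.
August 2023: Aug 26 2023.
September 2023: Sep 26 2023.
Next: October 2023 → Oct 26 2023.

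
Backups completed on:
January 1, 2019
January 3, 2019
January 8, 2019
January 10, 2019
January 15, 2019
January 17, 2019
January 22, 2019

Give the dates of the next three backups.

January 24, 2019; January 29, 2019; January 31, 2019

Every event lands on a Tuesday or Thursday (gaps cycle 2, 5, 2, 5, 2, 5).
So the schedule is: every Tuesday and Thursday.
The following Thursday is January 24, 2019.
Next Tuesday: January 29, 2019.
The following Thursday is January 31, 2019.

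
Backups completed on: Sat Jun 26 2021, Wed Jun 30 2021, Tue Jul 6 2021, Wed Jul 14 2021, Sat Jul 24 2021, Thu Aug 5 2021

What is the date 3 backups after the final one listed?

Wed Sep 22 2021

Gaps: 4, 6, 8, 10, 12 days — each gap is 2 larger than the previous one.
Next gap: 14 days. Thu Aug 5 2021 + 14 days = Thu Aug 19 2021.
Next gap: 16 days. Thu Aug 19 2021 + 16 days = Sat Sep 4 2021.
Next gap: 18 days. Sat Sep 4 2021 + 18 days = Wed Sep 22 2021.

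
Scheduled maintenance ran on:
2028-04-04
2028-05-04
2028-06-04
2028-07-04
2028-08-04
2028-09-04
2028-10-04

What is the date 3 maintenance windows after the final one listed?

2029-01-04

Gaps: 30, 31, 30, 31, 31, 30 days — not constant. Every event is on the 4th of the month.
Pattern: the 4th of each month.
Next: November 2028 → 2028-11-04.
Next: December 2028 → 2028-12-04.
Next: January 2029 → 2029-01-04.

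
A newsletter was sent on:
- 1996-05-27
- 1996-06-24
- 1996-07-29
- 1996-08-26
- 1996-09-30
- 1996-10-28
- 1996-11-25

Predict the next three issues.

Every date is a Monday; gaps 28, 35, 28, 35, 28, 28 days.
Each is the last Monday of its month (at least one falls on the 29th or later, ruling out '4th Monday').
Last Monday of December 1996: 1996-12-30.
January 1997 ends with Monday 1997-01-27.
February 1997 ends with Monday 1997-02-24.

1996-12-30, 1997-01-27, 1997-02-24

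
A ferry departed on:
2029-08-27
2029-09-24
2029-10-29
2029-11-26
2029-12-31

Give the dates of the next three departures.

2030-01-28, 2030-02-25, 2030-03-25

These are Mondays with 28, 35, 28, 35-day gaps.
Each is the final Monday of its month — 2029-10-29 is past the 28th, so '4th Monday' doesn't fit.
Last Monday of January 2030: 2030-01-28.
Last Monday of February 2030: 2030-02-25.
March 2030 ends with Monday 2030-03-25.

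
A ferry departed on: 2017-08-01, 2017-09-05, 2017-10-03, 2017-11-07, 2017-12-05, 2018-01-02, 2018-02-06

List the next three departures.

2018-03-06, 2018-04-03, 2018-05-01

All dates are Tuesdays, 35, 28, 35, 28, 28, 35 days apart.
Specifically, the 1st Tuesday of each month.
1st Tuesday of March 2018: 2018-03-06.
1st Tuesday of April 2018: 2018-04-03.
1st Tuesday of May 2018: 2018-05-01.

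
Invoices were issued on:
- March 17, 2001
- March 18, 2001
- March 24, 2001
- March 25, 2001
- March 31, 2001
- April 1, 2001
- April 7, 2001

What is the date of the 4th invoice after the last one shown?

Gaps: 1, 6, 1, 6, 1, 6 days — not constant, but cyclic with period 2.
The events fall on every Saturday and Sunday.
The following Sunday is April 8, 2001.
The following Saturday is April 14, 2001.
The following Sunday is April 15, 2001.
The following Saturday is April 21, 2001.

April 21, 2001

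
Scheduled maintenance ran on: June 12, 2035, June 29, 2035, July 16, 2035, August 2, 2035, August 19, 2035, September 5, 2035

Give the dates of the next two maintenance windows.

Every event comes 17 days after the last (17, 17, 17, 17, 17).
September 5, 2035 + 17 days = September 22, 2035.
September 22, 2035 + 17 days = October 9, 2035.

September 22, 2035; October 9, 2035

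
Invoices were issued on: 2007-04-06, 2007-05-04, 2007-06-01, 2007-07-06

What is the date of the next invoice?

2007-08-03

Gaps: 28, 28, 35 days — a mix of 28 and 35. Every date is a Friday.
Each is the 1st Friday of its month.
August 2007 — 1st Friday is 2007-08-03.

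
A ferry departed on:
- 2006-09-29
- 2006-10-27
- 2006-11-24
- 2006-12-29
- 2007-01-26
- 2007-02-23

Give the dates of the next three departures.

2007-03-30, 2007-04-27, 2007-05-25

All Fridays; the gaps (28, 28, 35, 28, 28) vary with month length.
This is the last Friday of each month.
March 2007 ends with Friday 2007-03-30.
April 2007 ends with Friday 2007-04-27.
May 2007 ends with Friday 2007-05-25.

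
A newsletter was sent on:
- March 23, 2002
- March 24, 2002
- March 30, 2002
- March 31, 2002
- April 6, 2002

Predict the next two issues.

Gaps: 1, 6, 1, 6 days — not constant, but cyclic with period 2.
The events fall on every Saturday and Sunday.
The following Sunday is April 7, 2002.
The following Saturday is April 13, 2002.

April 7, 2002; April 13, 2002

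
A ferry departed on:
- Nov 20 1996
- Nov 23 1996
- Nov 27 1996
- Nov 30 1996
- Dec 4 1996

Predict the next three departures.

Dec 7 1996, Dec 11 1996, Dec 14 1996

Every event lands on a Wednesday or Saturday (gaps cycle 3, 4, 3, 4).
So the schedule is: every Wednesday and Saturday.
The following Saturday is Dec 7 1996.
The following Wednesday is Dec 11 1996.
The following Saturday is Dec 14 1996.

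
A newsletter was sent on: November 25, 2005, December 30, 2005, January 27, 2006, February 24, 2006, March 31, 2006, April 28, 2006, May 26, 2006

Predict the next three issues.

All Fridays; the gaps (35, 28, 28, 35, 28, 28) vary with month length.
This is the last Friday of each month.
June 2006 ends with Friday June 30, 2006.
July 2006 ends with Friday July 28, 2006.
Last Friday of August 2006: August 25, 2006.

June 30, 2006; July 28, 2006; August 25, 2006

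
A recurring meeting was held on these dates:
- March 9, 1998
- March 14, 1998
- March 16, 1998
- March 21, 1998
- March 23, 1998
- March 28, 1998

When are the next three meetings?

March 30, 1998; April 4, 1998; April 6, 1998

Every event lands on a Monday or Saturday (gaps cycle 5, 2, 5, 2, 5).
So the schedule is: every Monday and Saturday.
The following Monday is March 30, 1998.
The following Saturday is April 4, 1998.
The following Monday is April 6, 1998.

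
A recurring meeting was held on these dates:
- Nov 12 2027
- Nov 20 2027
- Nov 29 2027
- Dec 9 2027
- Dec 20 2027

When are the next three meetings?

Gaps: 8, 9, 10, 11 days — each gap is 1 larger than the previous one.
Next gap: 12 days. Dec 20 2027 + 12 days = Jan 1 2028.
Next gap: 13 days. Jan 1 2028 + 13 days = Jan 14 2028.
Next gap: 14 days. Jan 14 2028 + 14 days = Jan 28 2028.

Jan 1 2028, Jan 14 2028, Jan 28 2028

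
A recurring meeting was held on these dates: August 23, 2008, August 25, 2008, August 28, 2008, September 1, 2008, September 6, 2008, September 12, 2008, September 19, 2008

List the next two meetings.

September 27, 2008; October 6, 2008

Gaps: 2, 3, 4, 5, 6, 7 days — each gap is 1 larger than the previous one.
Next gap: 8 days. September 19, 2008 + 8 days = September 27, 2008.
Next gap: 9 days. September 27, 2008 + 9 days = October 6, 2008.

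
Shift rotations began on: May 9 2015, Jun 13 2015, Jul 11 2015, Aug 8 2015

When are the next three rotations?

Sep 12 2015, Oct 10 2015, Nov 14 2015

All dates are Saturdays, 35, 28, 28 days apart.
Specifically, the 2nd Saturday of each month.
September 2015 — 2nd Saturday is Sep 12 2015.
October 2015 — 2nd Saturday is Oct 10 2015.
2nd Saturday of November 2015: Nov 14 2015.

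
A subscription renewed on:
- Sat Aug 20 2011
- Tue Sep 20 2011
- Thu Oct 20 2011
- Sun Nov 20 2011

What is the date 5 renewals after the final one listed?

The day-of-month is always 20 (31, 30, 31 days between events).
So this recurs on the 20th of each month.
Next: December 2011 → Tue Dec 20 2011.
Next: January 2012 → Fri Jan 20 2012.
Next: February 2012 → Mon Feb 20 2012.
March 2012: Tue Mar 20 2012.
April 2012: Fri Apr 20 2012.

Fri Apr 20 2012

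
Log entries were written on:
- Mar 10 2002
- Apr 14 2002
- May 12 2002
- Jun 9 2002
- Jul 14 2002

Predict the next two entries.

Gaps: 35, 28, 28, 35 days — a mix of 28 and 35. Every date is a Sunday.
Each is the 2nd Sunday of its month.
August 2002 — 2nd Sunday is Aug 11 2002.
September 2002 — 2nd Sunday is Sep 8 2002.

Aug 11 2002, Sep 8 2002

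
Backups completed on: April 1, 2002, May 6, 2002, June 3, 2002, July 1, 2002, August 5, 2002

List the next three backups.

These are Mondays at 28- or 35-day spacing (35, 28, 28, 35).
The pattern: 1st Monday of the month.
1st Monday of September 2002: September 2, 2002.
1st Monday of October 2002: October 7, 2002.
November 2002 — 1st Monday is November 4, 2002.

September 2, 2002; October 7, 2002; November 4, 2002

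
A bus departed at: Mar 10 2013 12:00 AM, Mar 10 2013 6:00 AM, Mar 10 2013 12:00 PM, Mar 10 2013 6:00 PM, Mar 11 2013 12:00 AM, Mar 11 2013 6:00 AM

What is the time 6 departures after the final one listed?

Spacing: 6, 6, 6, 6, 6 h — constant 6 h.
Mar 11 2013 6:00 AM + 6 h = Mar 11 2013 12:00 PM.
Mar 11 2013 12:00 PM + 6 h = Mar 11 2013 6:00 PM.
Mar 11 2013 6:00 PM + 6 h = Mar 12 2013 12:00 AM.
Mar 12 2013 12:00 AM + 6 h = Mar 12 2013 6:00 AM.
Mar 12 2013 6:00 AM + 6 h = Mar 12 2013 12:00 PM.
Mar 12 2013 12:00 PM + 6 h = Mar 12 2013 6:00 PM.

Mar 12 2013 6:00 PM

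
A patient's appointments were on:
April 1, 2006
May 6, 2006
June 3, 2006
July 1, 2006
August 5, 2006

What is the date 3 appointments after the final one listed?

Gaps: 35, 28, 28, 35 days — a mix of 28 and 35. Every date is a Saturday.
Each is the 1st Saturday of its month.
1st Saturday of September 2006: September 2, 2006.
October 2006 — 1st Saturday is October 7, 2006.
November 2006 — 1st Saturday is November 4, 2006.

November 4, 2006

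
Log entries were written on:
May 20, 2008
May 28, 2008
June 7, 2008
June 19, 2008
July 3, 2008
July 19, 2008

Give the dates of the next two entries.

August 6, 2008; August 26, 2008

The spacing grows by 2 each time: 8, 10, 12, 14, 16 days.
Next gap: 18 days. July 19, 2008 + 18 days = August 6, 2008.
Next gap: 20 days. August 6, 2008 + 20 days = August 26, 2008.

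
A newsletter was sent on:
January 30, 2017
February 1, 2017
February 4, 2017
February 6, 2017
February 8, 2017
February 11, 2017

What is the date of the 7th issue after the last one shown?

February 27, 2017

The gap pattern 2, 3, 2, 2, 3 repeats every 3 events.
These are the Mondays, Wednesdays and Saturdays of each week.
Next Monday: February 13, 2017.
The following Wednesday is February 15, 2017.
Next Saturday: February 18, 2017.
The following Monday is February 20, 2017.
The following Wednesday is February 22, 2017.
The following Saturday is February 25, 2017.
Next Monday: February 27, 2017.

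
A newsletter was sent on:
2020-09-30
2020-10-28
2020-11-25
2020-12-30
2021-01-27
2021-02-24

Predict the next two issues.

2021-03-31, 2021-04-28

These are Wednesdays with 28, 28, 35, 28, 28-day gaps.
Each is the final Wednesday of its month — 2020-09-30 is past the 28th, so '4th Wednesday' doesn't fit.
Last Wednesday of March 2021: 2021-03-31.
April 2021 ends with Wednesday 2021-04-28.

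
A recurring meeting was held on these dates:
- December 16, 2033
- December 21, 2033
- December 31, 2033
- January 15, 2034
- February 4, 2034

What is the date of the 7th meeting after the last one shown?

November 11, 2034

Gaps: 5, 10, 15, 20 days — each gap is 5 larger than the previous one.
Next gap: 25 days. February 4, 2034 + 25 days = March 1, 2034.
Next gap: 30 days. March 1, 2034 + 30 days = March 31, 2034.
Next gap: 35 days. March 31, 2034 + 35 days = May 5, 2034.
Next gap: 40 days. May 5, 2034 + 40 days = June 14, 2034.
Next gap: 45 days. June 14, 2034 + 45 days = July 29, 2034.
Next gap: 50 days. July 29, 2034 + 50 days = September 17, 2034.
Next gap: 55 days. September 17, 2034 + 55 days = November 11, 2034.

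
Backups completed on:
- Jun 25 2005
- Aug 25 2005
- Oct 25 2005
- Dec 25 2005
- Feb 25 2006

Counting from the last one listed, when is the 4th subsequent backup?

Oct 25 2006

Gaps: 61, 61, 61, 62 days — not constant. Every event is on the 25th of the month.
Pattern: the 25th of every 2 months.
April 2006: Apr 25 2006.
June 2006: Jun 25 2006.
Next: August 2006 → Aug 25 2006.
October 2006: Oct 25 2006.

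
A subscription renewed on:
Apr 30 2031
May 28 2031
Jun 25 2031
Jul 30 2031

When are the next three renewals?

All Wednesdays; the gaps (28, 28, 35) vary with month length.
This is the last Wednesday of each month.
Last Wednesday of August 2031: Aug 27 2031.
September 2031 ends with Wednesday Sep 24 2031.
October 2031 ends with Wednesday Oct 29 2031.

Aug 27 2031, Sep 24 2031, Oct 29 2031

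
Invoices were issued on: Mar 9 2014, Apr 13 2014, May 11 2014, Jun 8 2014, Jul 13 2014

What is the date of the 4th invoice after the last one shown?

These are Sundays at 28- or 35-day spacing (35, 28, 28, 35).
The pattern: 2nd Sunday of the month.
2nd Sunday of August 2014: Aug 10 2014.
2nd Sunday of September 2014: Sep 14 2014.
2nd Sunday of October 2014: Oct 12 2014.
2nd Sunday of November 2014: Nov 9 2014.

Nov 9 2014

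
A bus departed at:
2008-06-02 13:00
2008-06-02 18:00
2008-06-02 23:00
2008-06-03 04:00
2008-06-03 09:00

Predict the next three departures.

2008-06-03 14:00, 2008-06-03 19:00, 2008-06-04 00:00

The interval is a steady 5 hours (5, 5, 5, 5).
2008-06-03 09:00 + 5 h = 2008-06-03 14:00.
2008-06-03 14:00 + 5 h = 2008-06-03 19:00.
2008-06-03 19:00 + 5 h = 2008-06-04 00:00.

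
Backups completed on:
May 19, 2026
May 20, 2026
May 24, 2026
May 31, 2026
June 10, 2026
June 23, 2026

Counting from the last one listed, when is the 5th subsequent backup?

October 11, 2026

The spacing grows by 3 each time: 1, 4, 7, 10, 13 days.
Next gap: 16 days. June 23, 2026 + 16 days = July 9, 2026.
Next gap: 19 days. July 9, 2026 + 19 days = July 28, 2026.
Next gap: 22 days. July 28, 2026 + 22 days = August 19, 2026.
Next gap: 25 days. August 19, 2026 + 25 days = September 13, 2026.
Next gap: 28 days. September 13, 2026 + 28 days = October 11, 2026.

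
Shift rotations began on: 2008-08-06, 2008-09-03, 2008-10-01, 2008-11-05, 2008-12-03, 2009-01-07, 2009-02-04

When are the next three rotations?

All dates are Wednesdays, 28, 28, 35, 28, 35, 28 days apart.
Specifically, the 1st Wednesday of each month.
1st Wednesday of March 2009: 2009-03-04.
1st Wednesday of April 2009: 2009-04-01.
May 2009 — 1st Wednesday is 2009-05-06.

2009-03-04, 2009-04-01, 2009-05-06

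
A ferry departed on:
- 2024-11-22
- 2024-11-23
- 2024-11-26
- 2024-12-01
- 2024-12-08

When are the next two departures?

2024-12-17, 2024-12-28

Gaps: 1, 3, 5, 7 days — each gap is 2 larger than the previous one.
Next gap: 9 days. 2024-12-08 + 9 days = 2024-12-17.
Next gap: 11 days. 2024-12-17 + 11 days = 2024-12-28.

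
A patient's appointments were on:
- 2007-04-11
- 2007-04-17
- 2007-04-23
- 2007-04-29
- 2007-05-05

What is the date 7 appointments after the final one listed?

2007-06-16

The spacing is 6, 6, 6, 6 days — always 6 days.
2007-05-05 + 6 days = 2007-05-11.
2007-05-11 + 6 days = 2007-05-17.
2007-05-17 + 6 days = 2007-05-23.
2007-05-23 + 6 days = 2007-05-29.
2007-05-29 + 6 days = 2007-06-04.
2007-06-04 + 6 days = 2007-06-10.
2007-06-10 + 6 days = 2007-06-16.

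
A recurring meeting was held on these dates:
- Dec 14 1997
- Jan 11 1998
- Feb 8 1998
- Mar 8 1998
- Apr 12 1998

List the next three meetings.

May 10 1998, Jun 14 1998, Jul 12 1998

Gaps: 28, 28, 28, 35 days — a mix of 28 and 35. Every date is a Sunday.
Each is the 2nd Sunday of its month.
2nd Sunday of May 1998: May 10 1998.
2nd Sunday of June 1998: Jun 14 1998.
July 1998 — 2nd Sunday is Jul 12 1998.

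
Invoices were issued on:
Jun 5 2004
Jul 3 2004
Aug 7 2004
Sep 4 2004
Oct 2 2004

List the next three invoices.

Nov 6 2004, Dec 4 2004, Jan 1 2005

These are Saturdays at 28- or 35-day spacing (28, 35, 28, 28).
The pattern: 1st Saturday of the month.
November 2004 — 1st Saturday is Nov 6 2004.
1st Saturday of December 2004: Dec 4 2004.
1st Saturday of January 2005: Jan 1 2005.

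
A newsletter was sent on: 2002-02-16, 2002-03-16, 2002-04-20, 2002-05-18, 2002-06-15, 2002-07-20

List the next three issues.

2002-08-17, 2002-09-21, 2002-10-19

These are Saturdays at 28- or 35-day spacing (28, 35, 28, 28, 35).
The pattern: 3rd Saturday of the month.
August 2002 — 3rd Saturday is 2002-08-17.
3rd Saturday of September 2002: 2002-09-21.
3rd Saturday of October 2002: 2002-10-19.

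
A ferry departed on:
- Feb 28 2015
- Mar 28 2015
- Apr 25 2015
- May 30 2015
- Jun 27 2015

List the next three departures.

Jul 25 2015, Aug 29 2015, Sep 26 2015

All Saturdays; the gaps (28, 28, 35, 28) vary with month length.
This is the last Saturday of each month.
July 2015 ends with Saturday Jul 25 2015.
August 2015 ends with Saturday Aug 29 2015.
September 2015 ends with Saturday Sep 26 2015.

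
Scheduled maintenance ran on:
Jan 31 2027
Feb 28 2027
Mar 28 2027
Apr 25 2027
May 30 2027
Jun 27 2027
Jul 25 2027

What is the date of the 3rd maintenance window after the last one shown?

These are Sundays with 28, 28, 28, 35, 28, 28-day gaps.
Each is the final Sunday of its month — Jan 31 2027 is past the 28th, so '4th Sunday' doesn't fit.
Last Sunday of August 2027: Aug 29 2027.
September 2027 ends with Sunday Sep 26 2027.
Last Sunday of October 2027: Oct 31 2027.

Oct 31 2027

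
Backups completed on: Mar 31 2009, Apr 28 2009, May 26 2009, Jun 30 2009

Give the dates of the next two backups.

All Tuesdays; the gaps (28, 28, 35) vary with month length.
This is the last Tuesday of each month.
July 2009 ends with Tuesday Jul 28 2009.
August 2009 ends with Tuesday Aug 25 2009.

Jul 28 2009, Aug 25 2009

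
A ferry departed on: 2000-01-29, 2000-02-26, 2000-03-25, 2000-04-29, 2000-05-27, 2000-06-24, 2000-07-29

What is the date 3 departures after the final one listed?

2000-10-28

Every date is a Saturday; gaps 28, 28, 35, 28, 28, 35 days.
Each is the last Saturday of its month (at least one falls on the 29th or later, ruling out '4th Saturday').
Last Saturday of August 2000: 2000-08-26.
Last Saturday of September 2000: 2000-09-30.
October 2000 ends with Saturday 2000-10-28.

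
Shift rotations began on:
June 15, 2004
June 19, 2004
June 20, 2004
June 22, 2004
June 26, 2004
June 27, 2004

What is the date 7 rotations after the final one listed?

July 13, 2004

Gaps: 4, 1, 2, 4, 1 days — not constant, but cyclic with period 3.
The events fall on every Tuesday, Saturday and Sunday.
Next Tuesday: June 29, 2004.
Next Saturday: July 3, 2004.
Next Sunday: July 4, 2004.
The following Tuesday is July 6, 2004.
The following Saturday is July 10, 2004.
Next Sunday: July 11, 2004.
Next Tuesday: July 13, 2004.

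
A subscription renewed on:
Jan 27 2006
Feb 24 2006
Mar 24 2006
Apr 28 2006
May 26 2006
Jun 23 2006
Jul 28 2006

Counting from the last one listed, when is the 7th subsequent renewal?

Gaps: 28, 28, 35, 28, 28, 35 days — a mix of 28 and 35. Every date is a Friday.
Each is the 4th Friday of its month.
4th Friday of August 2006: Aug 25 2006.
4th Friday of September 2006: Sep 22 2006.
October 2006 — 4th Friday is Oct 27 2006.
November 2006 — 4th Friday is Nov 24 2006.
4th Friday of December 2006: Dec 22 2006.
4th Friday of January 2007: Jan 26 2007.
4th Friday of February 2007: Feb 23 2007.

Feb 23 2007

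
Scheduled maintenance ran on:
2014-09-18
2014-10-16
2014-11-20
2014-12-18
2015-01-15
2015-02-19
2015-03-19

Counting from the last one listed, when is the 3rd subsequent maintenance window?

Gaps: 28, 35, 28, 28, 35, 28 days — a mix of 28 and 35. Every date is a Thursday.
Each is the 3rd Thursday of its month.
April 2015 — 3rd Thursday is 2015-04-16.
May 2015 — 3rd Thursday is 2015-05-21.
3rd Thursday of June 2015: 2015-06-18.

2015-06-18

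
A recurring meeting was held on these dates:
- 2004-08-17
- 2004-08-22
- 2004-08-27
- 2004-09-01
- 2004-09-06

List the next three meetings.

2004-09-11, 2004-09-16, 2004-09-21

Gaps between consecutive events: 5, 5, 5, 5 days — a constant 5-day interval.
2004-09-06 + 5 days = 2004-09-11.
2004-09-11 + 5 days = 2004-09-16.
2004-09-16 + 5 days = 2004-09-21.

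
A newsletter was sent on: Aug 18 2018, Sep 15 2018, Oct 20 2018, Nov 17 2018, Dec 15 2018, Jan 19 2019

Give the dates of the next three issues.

These are Saturdays at 28- or 35-day spacing (28, 35, 28, 28, 35).
The pattern: 3rd Saturday of the month.
3rd Saturday of February 2019: Feb 16 2019.
March 2019 — 3rd Saturday is Mar 16 2019.
April 2019 — 3rd Saturday is Apr 20 2019.

Feb 16 2019, Mar 16 2019, Apr 20 2019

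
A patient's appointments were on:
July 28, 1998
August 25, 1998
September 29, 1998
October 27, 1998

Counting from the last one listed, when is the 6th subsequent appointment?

April 27, 1999

All Tuesdays; the gaps (28, 35, 28) vary with month length.
This is the last Tuesday of each month.
November 1998 ends with Tuesday November 24, 1998.
Last Tuesday of December 1998: December 29, 1998.
January 1999 ends with Tuesday January 26, 1999.
Last Tuesday of February 1999: February 23, 1999.
March 1999 ends with Tuesday March 30, 1999.
April 1999 ends with Tuesday April 27, 1999.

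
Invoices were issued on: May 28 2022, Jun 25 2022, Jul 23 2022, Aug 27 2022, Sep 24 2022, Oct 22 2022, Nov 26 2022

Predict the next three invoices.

These are Saturdays at 28- or 35-day spacing (28, 28, 35, 28, 28, 35).
The pattern: 4th Saturday of the month.
December 2022 — 4th Saturday is Dec 24 2022.
January 2023 — 4th Saturday is Jan 28 2023.
February 2023 — 4th Saturday is Feb 25 2023.

Dec 24 2022, Jan 28 2023, Feb 25 2023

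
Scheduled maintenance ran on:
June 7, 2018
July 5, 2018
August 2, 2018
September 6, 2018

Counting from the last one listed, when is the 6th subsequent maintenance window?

All dates are Thursdays, 28, 28, 35 days apart.
Specifically, the 1st Thursday of each month.
October 2018 — 1st Thursday is October 4, 2018.
November 2018 — 1st Thursday is November 1, 2018.
1st Thursday of December 2018: December 6, 2018.
January 2019 — 1st Thursday is January 3, 2019.
February 2019 — 1st Thursday is February 7, 2019.
1st Thursday of March 2019: March 7, 2019.

March 7, 2019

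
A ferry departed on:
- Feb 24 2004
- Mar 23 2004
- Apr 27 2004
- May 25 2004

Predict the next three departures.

Jun 22 2004, Jul 27 2004, Aug 24 2004

All dates are Tuesdays, 28, 35, 28 days apart.
Specifically, the 4th Tuesday of each month.
June 2004 — 4th Tuesday is Jun 22 2004.
July 2004 — 4th Tuesday is Jul 27 2004.
4th Tuesday of August 2004: Aug 24 2004.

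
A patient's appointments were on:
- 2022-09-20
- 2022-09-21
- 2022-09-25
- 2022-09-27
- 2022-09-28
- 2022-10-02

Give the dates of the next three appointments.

Gaps: 1, 4, 2, 1, 4 days — not constant, but cyclic with period 3.
The events fall on every Tuesday, Wednesday and Sunday.
The following Tuesday is 2022-10-04.
Next Wednesday: 2022-10-05.
The following Sunday is 2022-10-09.

2022-10-04, 2022-10-05, 2022-10-09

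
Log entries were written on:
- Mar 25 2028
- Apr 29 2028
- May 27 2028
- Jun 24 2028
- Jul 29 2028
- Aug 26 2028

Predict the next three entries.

Sep 30 2028, Oct 28 2028, Nov 25 2028

All Saturdays; the gaps (35, 28, 28, 35, 28) vary with month length.
This is the last Saturday of each month.
Last Saturday of September 2028: Sep 30 2028.
October 2028 ends with Saturday Oct 28 2028.
Last Saturday of November 2028: Nov 25 2028.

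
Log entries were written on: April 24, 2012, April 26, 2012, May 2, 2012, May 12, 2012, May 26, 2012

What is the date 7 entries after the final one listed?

December 22, 2012

Intervals are 2, 6, 10, 14 days — an arithmetic progression with common difference 4.
Next gap: 18 days. May 26, 2012 + 18 days = June 13, 2012.
Next gap: 22 days. June 13, 2012 + 22 days = July 5, 2012.
Next gap: 26 days. July 5, 2012 + 26 days = July 31, 2012.
Next gap: 30 days. July 31, 2012 + 30 days = August 30, 2012.
Next gap: 34 days. August 30, 2012 + 34 days = October 3, 2012.
Next gap: 38 days. October 3, 2012 + 38 days = November 10, 2012.
Next gap: 42 days. November 10, 2012 + 42 days = December 22, 2012.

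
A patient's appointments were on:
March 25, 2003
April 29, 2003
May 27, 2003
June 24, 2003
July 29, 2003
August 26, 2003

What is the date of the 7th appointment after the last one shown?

March 30, 2004

Every date is a Tuesday; gaps 35, 28, 28, 35, 28 days.
Each is the last Tuesday of its month (at least one falls on the 29th or later, ruling out '4th Tuesday').
September 2003 ends with Tuesday September 30, 2003.
Last Tuesday of October 2003: October 28, 2003.
Last Tuesday of November 2003: November 25, 2003.
Last Tuesday of December 2003: December 30, 2003.
January 2004 ends with Tuesday January 27, 2004.
February 2004 ends with Tuesday February 24, 2004.
March 2004 ends with Tuesday March 30, 2004.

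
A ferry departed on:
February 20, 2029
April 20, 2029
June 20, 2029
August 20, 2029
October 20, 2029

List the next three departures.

Each date is the 20th; the gaps (59, 61, 61, 61) track the month lengths.
The rule is the 20th of every 2 months.
December 2029: December 20, 2029.
February 2030: February 20, 2030.
April 2030: April 20, 2030.

December 20, 2029; February 20, 2030; April 20, 2030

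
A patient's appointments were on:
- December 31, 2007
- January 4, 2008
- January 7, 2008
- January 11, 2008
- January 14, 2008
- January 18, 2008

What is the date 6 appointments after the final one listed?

Gaps: 4, 3, 4, 3, 4 days — not constant, but cyclic with period 2.
The events fall on every Monday and Friday.
Next Monday: January 21, 2008.
The following Friday is January 25, 2008.
Next Monday: January 28, 2008.
The following Friday is February 1, 2008.
Next Monday: February 4, 2008.
The following Friday is February 8, 2008.

February 8, 2008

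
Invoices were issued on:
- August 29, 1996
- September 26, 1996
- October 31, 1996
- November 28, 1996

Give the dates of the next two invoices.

December 26, 1996; January 30, 1997

Every date is a Thursday; gaps 28, 35, 28 days.
Each is the last Thursday of its month (at least one falls on the 29th or later, ruling out '4th Thursday').
Last Thursday of December 1996: December 26, 1996.
Last Thursday of January 1997: January 30, 1997.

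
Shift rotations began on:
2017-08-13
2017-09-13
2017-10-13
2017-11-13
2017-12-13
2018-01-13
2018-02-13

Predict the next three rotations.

2018-03-13, 2018-04-13, 2018-05-13

Gaps: 31, 30, 31, 30, 31, 31 days — not constant. Every event is on the 13th of the month.
Pattern: the 13th of each month.
Next: March 2018 → 2018-03-13.
April 2018: 2018-04-13.
May 2018: 2018-05-13.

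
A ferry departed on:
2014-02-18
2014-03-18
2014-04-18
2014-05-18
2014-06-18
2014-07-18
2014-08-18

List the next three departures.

2014-09-18, 2014-10-18, 2014-11-18

Each date is the 18th; the gaps (28, 31, 30, 31, 30, 31) track the month lengths.
The rule is the 18th of each month.
September 2014: 2014-09-18.
October 2014: 2014-10-18.
November 2014: 2014-11-18.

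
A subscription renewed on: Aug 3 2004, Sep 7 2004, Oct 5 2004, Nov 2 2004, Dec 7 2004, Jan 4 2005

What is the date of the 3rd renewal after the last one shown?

Gaps: 35, 28, 28, 35, 28 days — a mix of 28 and 35. Every date is a Tuesday.
Each is the 1st Tuesday of its month.
February 2005 — 1st Tuesday is Feb 1 2005.
March 2005 — 1st Tuesday is Mar 1 2005.
1st Tuesday of April 2005: Apr 5 2005.

Apr 5 2005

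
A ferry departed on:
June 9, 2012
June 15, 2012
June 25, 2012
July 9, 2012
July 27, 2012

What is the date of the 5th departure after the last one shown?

December 24, 2012

The spacing grows by 4 each time: 6, 10, 14, 18 days.
Next gap: 22 days. July 27, 2012 + 22 days = August 18, 2012.
Next gap: 26 days. August 18, 2012 + 26 days = September 13, 2012.
Next gap: 30 days. September 13, 2012 + 30 days = October 13, 2012.
Next gap: 34 days. October 13, 2012 + 34 days = November 16, 2012.
Next gap: 38 days. November 16, 2012 + 38 days = December 24, 2012.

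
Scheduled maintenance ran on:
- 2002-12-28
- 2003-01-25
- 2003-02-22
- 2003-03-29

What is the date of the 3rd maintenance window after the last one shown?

2003-06-28

Every date is a Saturday; gaps 28, 28, 35 days.
Each is the last Saturday of its month (at least one falls on the 29th or later, ruling out '4th Saturday').
Last Saturday of April 2003: 2003-04-26.
Last Saturday of May 2003: 2003-05-31.
Last Saturday of June 2003: 2003-06-28.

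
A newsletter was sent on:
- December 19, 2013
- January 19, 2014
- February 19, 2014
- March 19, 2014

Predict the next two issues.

The day-of-month is always 19 (31, 31, 28 days between events).
So this recurs on the 19th of each month.
April 2014: April 19, 2014.
May 2014: May 19, 2014.

April 19, 2014; May 19, 2014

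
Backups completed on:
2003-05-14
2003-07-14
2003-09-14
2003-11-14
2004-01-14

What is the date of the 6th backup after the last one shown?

2005-01-14

Gaps: 61, 62, 61, 61 days — not constant. Every event is on the 14th of the month.
Pattern: the 14th of every 2 months.
Next: March 2004 → 2004-03-14.
Next: May 2004 → 2004-05-14.
July 2004: 2004-07-14.
Next: September 2004 → 2004-09-14.
Next: November 2004 → 2004-11-14.
Next: January 2005 → 2005-01-14.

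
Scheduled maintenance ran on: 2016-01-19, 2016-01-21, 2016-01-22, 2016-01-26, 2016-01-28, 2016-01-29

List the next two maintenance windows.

Gaps: 2, 1, 4, 2, 1 days — not constant, but cyclic with period 3.
The events fall on every Tuesday, Thursday and Friday.
Next Tuesday: 2016-02-02.
Next Thursday: 2016-02-04.

2016-02-02, 2016-02-04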